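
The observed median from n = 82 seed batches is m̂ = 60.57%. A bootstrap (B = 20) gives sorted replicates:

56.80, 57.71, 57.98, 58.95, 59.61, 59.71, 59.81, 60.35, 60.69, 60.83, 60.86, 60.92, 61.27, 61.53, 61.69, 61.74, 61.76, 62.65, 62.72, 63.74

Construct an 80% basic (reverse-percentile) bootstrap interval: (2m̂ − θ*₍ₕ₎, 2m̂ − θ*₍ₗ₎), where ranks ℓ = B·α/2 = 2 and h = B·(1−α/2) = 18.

(58.49, 63.43)

Percentile endpoints at ranks 2 and 18: θ*₍2₎ = 57.71, θ*₍18₎ = 62.65.
Basic interval reflects these around m̂:
  lower = 2 × 60.57 − 62.65 = 58.49
  upper = 2 × 60.57 − 57.71 = 63.43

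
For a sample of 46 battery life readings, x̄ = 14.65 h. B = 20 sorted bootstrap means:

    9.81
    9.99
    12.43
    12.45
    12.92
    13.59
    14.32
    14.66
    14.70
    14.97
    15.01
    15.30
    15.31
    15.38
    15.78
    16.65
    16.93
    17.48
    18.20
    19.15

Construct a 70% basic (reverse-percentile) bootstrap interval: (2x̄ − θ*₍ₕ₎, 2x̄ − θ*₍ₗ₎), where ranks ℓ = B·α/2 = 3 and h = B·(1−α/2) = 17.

(12.37, 16.87)

Percentile endpoints at ranks 3 and 17: θ*₍3₎ = 12.43, θ*₍17₎ = 16.93.
Basic interval reflects these around x̄:
  lower = 2 × 14.65 − 16.93 = 12.37
  upper = 2 × 14.65 − 12.43 = 16.87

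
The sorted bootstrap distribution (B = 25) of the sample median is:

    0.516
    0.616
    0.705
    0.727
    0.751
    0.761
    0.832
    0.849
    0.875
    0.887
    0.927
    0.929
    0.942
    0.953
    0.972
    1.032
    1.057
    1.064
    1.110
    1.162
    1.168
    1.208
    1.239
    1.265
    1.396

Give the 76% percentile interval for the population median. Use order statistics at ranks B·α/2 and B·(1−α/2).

α = 0.24; lower rank = 25 × 0.120 = 3; upper rank = 25 × 0.880 = 22.
The 3rd smallest replicate is 0.705; the 22nd is 1.208.

(0.705, 1.208)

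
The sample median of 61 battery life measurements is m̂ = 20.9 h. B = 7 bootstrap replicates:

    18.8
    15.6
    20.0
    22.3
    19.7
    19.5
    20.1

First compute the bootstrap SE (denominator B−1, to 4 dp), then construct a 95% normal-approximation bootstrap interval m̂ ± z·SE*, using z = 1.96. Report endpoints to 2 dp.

(16.97, 24.83)

Mean of replicates = 19.4286; sum of squared deviations = 24.1543; SE* = √(24.1543/6) = 2.0064
Margin = 1.96 × 2.0064 = 3.933
Interval: 20.9 ± 3.933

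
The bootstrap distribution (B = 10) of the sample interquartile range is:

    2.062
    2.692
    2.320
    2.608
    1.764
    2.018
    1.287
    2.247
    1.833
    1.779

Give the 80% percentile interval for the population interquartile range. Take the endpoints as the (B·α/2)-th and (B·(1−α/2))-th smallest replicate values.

Sorted replicates: 1.287, 1.764, 1.779, 1.833, 2.018, 2.062, 2.247, 2.320, 2.608, 2.692
α = 0.20; lower rank = 10 × 0.100 = 1; upper rank = 10 × 0.900 = 9.
The 1st smallest replicate is 1.287; the 9th is 2.608.

(1.287, 2.608)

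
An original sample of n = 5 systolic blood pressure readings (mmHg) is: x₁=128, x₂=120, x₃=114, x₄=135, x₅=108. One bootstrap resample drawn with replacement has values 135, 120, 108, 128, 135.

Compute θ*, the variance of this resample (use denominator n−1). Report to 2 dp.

Mean = 125.2000; sum of squared deviations = 522.8000
s² = 522.8000 / 4 = 130.7000

θ* = 130.70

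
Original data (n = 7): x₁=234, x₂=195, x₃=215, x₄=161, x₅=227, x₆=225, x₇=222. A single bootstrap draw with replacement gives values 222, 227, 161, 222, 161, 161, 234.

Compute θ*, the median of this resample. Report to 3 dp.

θ* = 222.000

Sorted: 161, 161, 161, 222, 222, 227, 234
Median = middle value = 222.000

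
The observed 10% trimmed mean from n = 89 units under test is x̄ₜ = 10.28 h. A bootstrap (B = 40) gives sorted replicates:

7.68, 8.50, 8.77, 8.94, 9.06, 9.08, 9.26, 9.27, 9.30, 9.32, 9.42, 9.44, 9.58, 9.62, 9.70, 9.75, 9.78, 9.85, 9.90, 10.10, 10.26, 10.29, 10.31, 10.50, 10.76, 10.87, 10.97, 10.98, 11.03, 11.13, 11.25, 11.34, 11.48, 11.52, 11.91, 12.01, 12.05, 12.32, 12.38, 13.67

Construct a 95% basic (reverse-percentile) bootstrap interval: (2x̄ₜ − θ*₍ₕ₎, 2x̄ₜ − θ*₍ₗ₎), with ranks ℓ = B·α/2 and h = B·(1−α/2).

Percentile endpoints at ranks 1 and 39: θ*₍1₎ = 7.68, θ*₍39₎ = 12.38.
Basic interval reflects these around x̄ₜ:
  lower = 2 × 10.28 − 12.38 = 8.18
  upper = 2 × 10.28 − 7.68 = 12.88

(8.18, 12.88)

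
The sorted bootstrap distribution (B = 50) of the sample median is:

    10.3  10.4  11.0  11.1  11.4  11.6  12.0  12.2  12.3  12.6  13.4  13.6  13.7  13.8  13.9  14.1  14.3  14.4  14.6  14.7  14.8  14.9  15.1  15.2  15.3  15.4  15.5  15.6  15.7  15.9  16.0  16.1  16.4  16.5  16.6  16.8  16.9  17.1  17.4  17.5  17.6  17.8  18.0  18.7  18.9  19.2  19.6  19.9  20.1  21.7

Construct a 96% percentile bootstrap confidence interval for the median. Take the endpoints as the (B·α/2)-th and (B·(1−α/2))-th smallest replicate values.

α = 0.04; lower rank = 50 × 0.020 = 1; upper rank = 50 × 0.980 = 49.
The 1st smallest replicate is 10.3; the 49th is 20.1.

(10.3, 20.1)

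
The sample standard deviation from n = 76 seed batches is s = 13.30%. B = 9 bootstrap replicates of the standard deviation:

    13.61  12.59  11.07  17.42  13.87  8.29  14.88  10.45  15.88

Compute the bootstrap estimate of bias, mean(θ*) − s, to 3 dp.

bias = −0.182

mean(θ*) = (13.61 + 12.59 + 11.07 + 17.42 + 13.87 + 8.29 + 14.88 + 10.45 + 15.88) / 9 = 13.1178
bias = 13.1178 − 13.30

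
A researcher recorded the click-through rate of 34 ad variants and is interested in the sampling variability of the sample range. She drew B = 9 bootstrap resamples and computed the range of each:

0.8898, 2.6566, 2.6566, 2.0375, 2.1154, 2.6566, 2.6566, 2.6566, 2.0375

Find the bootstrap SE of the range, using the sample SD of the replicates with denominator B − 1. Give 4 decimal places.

SE* = 0.5899

Bootstrap SE is the standard deviation of the 9 replicate ranges.
Mean of replicates: (0.8898 + 2.6566 + 2.6566 + 2.0375 + 2.1154 + 2.6566 + 2.6566 + 2.6566 + 2.0375) / 9 = 20.36320 / 9 = 2.26258
Sum of squared deviations: (−1.37278)² + (+0.39402)² + (+0.39402)² + (−0.22508)² + (−0.14718)² + (+0.39402)² + (+0.39402)² + (+0.39402)² + (−0.22508)² = 2.78377
Variance = 2.78377 / 8 = 0.34797
SE* = √0.34797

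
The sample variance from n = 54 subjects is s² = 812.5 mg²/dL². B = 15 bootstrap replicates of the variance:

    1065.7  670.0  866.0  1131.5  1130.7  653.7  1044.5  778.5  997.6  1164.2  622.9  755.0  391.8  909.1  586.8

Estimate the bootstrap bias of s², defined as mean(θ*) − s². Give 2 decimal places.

mean(θ*) = (1065.7 + 670.0 + 866.0 + 1131.5 + 1130.7 + 653.7 + 1044.5 + 778.5 + 997.6 + 1164.2 + 622.9 + 755.0 + 391.8 + 909.1 + 586.8) / 15 = 851.200
bias = 851.200 − 812.5

bias = +38.70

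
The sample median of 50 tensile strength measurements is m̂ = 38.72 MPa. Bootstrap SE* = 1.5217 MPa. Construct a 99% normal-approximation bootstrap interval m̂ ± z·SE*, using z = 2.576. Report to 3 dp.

(34.800, 42.640)

Margin = 2.576 × 1.5217 = 3.9199
Interval: 38.72 ± 3.9199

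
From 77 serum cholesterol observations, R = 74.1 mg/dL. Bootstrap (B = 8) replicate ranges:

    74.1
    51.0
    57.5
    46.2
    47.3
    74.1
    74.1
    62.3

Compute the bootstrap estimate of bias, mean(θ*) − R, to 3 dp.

bias = −13.275

mean(θ*) = (74.1 + 51.0 + 57.5 + 46.2 + 47.3 + 74.1 + 74.1 + 62.3) / 8 = 60.8250
bias = 60.8250 − 74.1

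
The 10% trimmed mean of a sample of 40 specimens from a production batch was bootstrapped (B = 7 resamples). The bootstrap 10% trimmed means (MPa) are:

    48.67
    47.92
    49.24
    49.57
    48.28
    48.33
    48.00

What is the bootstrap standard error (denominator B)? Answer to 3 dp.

SE* = 0.579

Bootstrap SE is the standard deviation of the 7 replicate 10% trimmed means.
Mean of replicates: (48.67 + 47.92 + 49.24 + 49.57 + 48.28 + 48.33 + 48.00) / 7 = 340.0100 / 7 = 48.5729
Sum of squared deviations: (+0.0971)² + (−0.6529)² + (+0.6671)² + (+0.9971)² + (−0.2929)² + (−0.2429)² + (−0.5729)² = 2.3479
Variance = 2.3479 / 7 = 0.3354
SE* = √0.3354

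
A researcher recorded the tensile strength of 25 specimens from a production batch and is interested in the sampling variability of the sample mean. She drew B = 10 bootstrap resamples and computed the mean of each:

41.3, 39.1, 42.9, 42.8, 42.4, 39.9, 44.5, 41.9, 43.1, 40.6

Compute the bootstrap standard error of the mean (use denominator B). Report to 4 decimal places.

SE* = 1.5532

Bootstrap SE is the standard deviation of the 10 replicate means.
Mean of replicates: (41.3 + 39.1 + 42.9 + 42.8 + 42.4 + 39.9 + 44.5 + 41.9 + 43.1 + 40.6) / 10 = 418.50000 / 10 = 41.85000
Sum of squared deviations: (−0.55000)² + (−2.75000)² + (+1.05000)² + (+0.95000)² + (+0.55000)² + (−1.95000)² + (+2.65000)² + (+0.05000)² + (+1.25000)² + (−1.25000)² = 24.12500
Variance = 24.12500 / 10 = 2.41250
SE* = √2.41250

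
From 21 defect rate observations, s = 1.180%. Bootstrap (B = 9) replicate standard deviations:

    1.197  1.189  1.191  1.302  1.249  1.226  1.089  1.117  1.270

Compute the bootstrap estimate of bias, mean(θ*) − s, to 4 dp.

bias = +0.0233

mean(θ*) = (1.197 + 1.189 + 1.191 + 1.302 + 1.249 + 1.226 + 1.089 + 1.117 + 1.270) / 9 = 1.20333
bias = 1.20333 − 1.180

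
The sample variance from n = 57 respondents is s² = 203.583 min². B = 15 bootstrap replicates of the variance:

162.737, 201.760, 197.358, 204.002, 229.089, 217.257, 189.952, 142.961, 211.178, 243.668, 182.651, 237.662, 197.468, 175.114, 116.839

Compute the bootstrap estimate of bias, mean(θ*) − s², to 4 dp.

mean(θ*) = (162.737 + 201.760 + 197.358 + 204.002 + 229.089 + 217.257 + 189.952 + 142.961 + 211.178 + 243.668 + 182.651 + 237.662 + 197.468 + 175.114 + 116.839) / 15 = 193.97973
bias = 193.97973 − 203.583

bias = −9.6033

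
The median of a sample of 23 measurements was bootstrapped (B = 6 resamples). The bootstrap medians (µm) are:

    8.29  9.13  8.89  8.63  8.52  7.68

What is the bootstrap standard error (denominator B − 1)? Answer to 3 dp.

SE* = 0.506

Bootstrap SE is the standard deviation of the 6 replicate medians.
Mean of replicates: (8.29 + 9.13 + 8.89 + 8.63 + 8.52 + 7.68) / 6 = 51.1400 / 6 = 8.5233
Sum of squared deviations: (−0.2333)² + (+0.6067)² + (+0.3667)² + (+0.1067)² + (−0.0033)² + (−0.8433)² = 1.2795
Variance = 1.2795 / 5 = 0.2559
SE* = √0.2559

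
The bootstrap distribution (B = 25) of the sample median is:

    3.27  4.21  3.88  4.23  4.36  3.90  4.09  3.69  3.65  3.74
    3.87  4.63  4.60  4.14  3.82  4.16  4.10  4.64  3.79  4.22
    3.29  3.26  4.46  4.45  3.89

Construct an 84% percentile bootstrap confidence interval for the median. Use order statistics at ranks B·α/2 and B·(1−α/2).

(3.27, 4.60)

Sorted replicates: 3.26, 3.27, 3.29, 3.65, 3.69, 3.74, 3.79, 3.82, 3.87, 3.88, 3.89, 3.90, 4.09, 4.10, 4.14, 4.16, 4.21, 4.22, 4.23, 4.36, 4.45, 4.46, 4.60, 4.63, 4.64
α = 0.16; lower rank = 25 × 0.080 = 2; upper rank = 25 × 0.920 = 23.
The 2nd smallest replicate is 3.27; the 23rd is 4.60.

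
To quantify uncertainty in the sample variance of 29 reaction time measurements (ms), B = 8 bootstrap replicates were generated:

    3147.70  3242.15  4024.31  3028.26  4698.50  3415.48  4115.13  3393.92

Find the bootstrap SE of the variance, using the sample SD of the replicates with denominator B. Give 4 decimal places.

SE* = 545.3585

Bootstrap SE is the standard deviation of the 8 replicate variances.
Mean of replicates: (3147.70 + 3242.15 + 4024.31 + 3028.26 + 4698.50 + 3415.48 + 4115.13 + 3393.92) / 8 = 29065.45000 / 8 = 3633.18125
Sum of squared deviations: (−485.48125)² + (−391.03125)² + (+391.12875)² + (−604.92125)² + (+1065.31875)² + (−217.70125)² + (+481.94875)² + (−239.26125)² = 2379327.31709
Variance = 2379327.31709 / 8 = 297415.91464
SE* = √297415.91464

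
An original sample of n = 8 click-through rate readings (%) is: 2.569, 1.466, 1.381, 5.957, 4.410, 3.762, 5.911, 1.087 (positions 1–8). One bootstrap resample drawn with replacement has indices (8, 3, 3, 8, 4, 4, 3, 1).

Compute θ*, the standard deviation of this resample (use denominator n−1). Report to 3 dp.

θ* = 2.124

Resample values: 1.087, 1.381, 1.381, 1.087, 5.957, 5.957, 1.381, 2.569.
Mean = 2.6000; sum of squared deviations = 31.5761
s² = 31.5761 / 7 = 4.5109
s = √4.5109 = 2.124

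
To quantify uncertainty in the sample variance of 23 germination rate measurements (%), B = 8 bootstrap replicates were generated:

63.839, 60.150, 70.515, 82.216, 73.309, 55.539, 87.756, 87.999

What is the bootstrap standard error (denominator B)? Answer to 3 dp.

Bootstrap SE is the standard deviation of the 8 replicate variances.
Mean of replicates: (63.839 + 60.150 + 70.515 + 82.216 + 73.309 + 55.539 + 87.756 + 87.999) / 8 = 581.3230 / 8 = 72.6654
Sum of squared deviations: (−8.8264)² + (−12.5154)² + (−2.1504)² + (+9.5506)² + (+0.6436)² + (−17.1264)² + (+15.0906)² + (+15.3336)² = 1086.9520
Variance = 1086.9520 / 8 = 135.8690
SE* = √135.8690

SE* = 11.656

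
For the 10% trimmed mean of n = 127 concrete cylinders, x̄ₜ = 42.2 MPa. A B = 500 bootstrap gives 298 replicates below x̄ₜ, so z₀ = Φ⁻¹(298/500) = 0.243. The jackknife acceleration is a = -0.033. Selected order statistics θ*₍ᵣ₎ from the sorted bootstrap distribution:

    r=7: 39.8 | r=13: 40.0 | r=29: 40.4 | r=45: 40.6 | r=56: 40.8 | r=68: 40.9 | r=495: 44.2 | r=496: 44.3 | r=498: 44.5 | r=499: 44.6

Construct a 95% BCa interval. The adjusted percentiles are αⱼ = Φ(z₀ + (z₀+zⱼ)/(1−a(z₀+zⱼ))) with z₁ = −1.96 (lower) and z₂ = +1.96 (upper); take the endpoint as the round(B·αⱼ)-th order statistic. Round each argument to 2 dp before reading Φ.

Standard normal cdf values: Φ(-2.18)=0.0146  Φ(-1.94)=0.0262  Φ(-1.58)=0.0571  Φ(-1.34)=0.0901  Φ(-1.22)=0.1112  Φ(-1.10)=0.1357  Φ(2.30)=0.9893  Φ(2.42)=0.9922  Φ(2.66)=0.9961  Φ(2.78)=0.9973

(40.4, 44.2)

Lower: z₀ + z₁ = 0.243 + (-1.960) = -1.717; 1 − a(z₀+z₁) = 1 − (-0.033)(-1.717) = 0.9433; argument = 0.243 + (-1.717)/0.9433 = -1.5771 → -1.58.
α₁ = Φ(-1.58) = 0.0571; rank = round(500 × 0.0571) = 29; θ*₍29₎ = 40.4.
Upper: z₀ + z₂ = 2.203; 1 − a(z₀+z₂) = 1.0727; argument = 2.2967 → 2.30; α₂ = 0.9893; rank = 495; θ*₍495₎ = 44.2.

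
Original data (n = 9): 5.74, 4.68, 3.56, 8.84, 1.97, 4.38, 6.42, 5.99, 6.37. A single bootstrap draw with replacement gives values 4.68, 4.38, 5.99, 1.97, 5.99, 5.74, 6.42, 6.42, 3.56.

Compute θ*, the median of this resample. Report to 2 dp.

Sorted: 1.97, 3.56, 4.38, 4.68, 5.74, 5.99, 5.99, 6.42, 6.42
Median = middle value = 5.74

θ* = 5.74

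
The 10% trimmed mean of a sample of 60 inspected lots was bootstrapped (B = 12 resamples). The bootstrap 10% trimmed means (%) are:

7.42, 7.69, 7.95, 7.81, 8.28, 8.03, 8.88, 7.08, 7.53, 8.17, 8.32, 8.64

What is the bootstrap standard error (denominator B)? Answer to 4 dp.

Bootstrap SE is the standard deviation of the 12 replicate 10% trimmed means.
Mean of replicates: (7.42 + 7.69 + 7.95 + 7.81 + 8.28 + 8.03 + 8.88 + 7.08 + 7.53 + 8.17 + 8.32 + 8.64) / 12 = 95.80000 / 12 = 7.98333
Sum of squared deviations: (−0.56333)² + (−0.29333)² + (−0.03333)² + (−0.17333)² + (+0.29667)² + (+0.04667)² + (+0.89667)² + (−0.90333)² + (−0.45333)² + (+0.18667)² + (+0.33667)² + (+0.65667)² = 2.92967
Variance = 2.92967 / 12 = 0.24414
SE* = √0.24414

SE* = 0.4941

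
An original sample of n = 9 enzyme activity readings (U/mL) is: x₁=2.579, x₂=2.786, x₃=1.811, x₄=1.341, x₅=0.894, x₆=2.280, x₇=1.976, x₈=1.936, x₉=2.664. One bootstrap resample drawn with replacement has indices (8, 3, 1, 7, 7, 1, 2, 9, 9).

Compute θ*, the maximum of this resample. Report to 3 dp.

θ* = 2.786

Resample values: 1.936, 1.811, 2.579, 1.976, 1.976, 2.579, 2.786, 2.664, 2.664.
Maximum = 2.786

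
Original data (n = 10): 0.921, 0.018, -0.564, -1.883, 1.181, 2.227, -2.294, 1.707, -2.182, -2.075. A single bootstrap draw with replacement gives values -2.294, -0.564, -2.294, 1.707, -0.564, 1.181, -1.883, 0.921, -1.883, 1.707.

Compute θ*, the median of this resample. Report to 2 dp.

Sorted: -2.294, -2.294, -1.883, -1.883, -0.564, -0.564, 0.921, 1.181, 1.707, 1.707
Median = average of the two middle values = -0.56

θ* = -0.56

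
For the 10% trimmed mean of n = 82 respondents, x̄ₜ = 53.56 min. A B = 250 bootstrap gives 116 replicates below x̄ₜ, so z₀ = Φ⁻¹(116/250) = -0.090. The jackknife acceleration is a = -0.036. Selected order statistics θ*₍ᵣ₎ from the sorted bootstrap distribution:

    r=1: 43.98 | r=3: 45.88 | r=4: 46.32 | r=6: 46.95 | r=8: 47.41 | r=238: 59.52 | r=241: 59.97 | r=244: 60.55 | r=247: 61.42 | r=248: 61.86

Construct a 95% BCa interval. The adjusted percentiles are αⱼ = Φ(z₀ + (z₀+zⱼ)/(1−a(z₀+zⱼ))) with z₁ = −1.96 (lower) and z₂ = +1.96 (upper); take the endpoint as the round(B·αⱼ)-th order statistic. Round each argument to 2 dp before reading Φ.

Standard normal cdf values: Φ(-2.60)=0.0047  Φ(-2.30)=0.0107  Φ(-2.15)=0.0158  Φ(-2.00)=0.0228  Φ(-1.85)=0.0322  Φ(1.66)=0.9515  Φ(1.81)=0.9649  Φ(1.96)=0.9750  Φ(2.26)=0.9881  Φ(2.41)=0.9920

(45.88, 59.52)

Lower: z₀ + z₁ = -0.090 + (-1.960) = -2.050; 1 − a(z₀+z₁) = 1 − (-0.036)(-2.050) = 0.9262; argument = -0.090 + (-2.050)/0.9262 = -2.3033 → -2.30.
α₁ = Φ(-2.30) = 0.0107; rank = round(250 × 0.0107) = 3; θ*₍3₎ = 45.88.
Upper: z₀ + z₂ = 1.870; 1 − a(z₀+z₂) = 1.0673; argument = 1.6621 → 1.66; α₂ = 0.9515; rank = 238; θ*₍238₎ = 59.52.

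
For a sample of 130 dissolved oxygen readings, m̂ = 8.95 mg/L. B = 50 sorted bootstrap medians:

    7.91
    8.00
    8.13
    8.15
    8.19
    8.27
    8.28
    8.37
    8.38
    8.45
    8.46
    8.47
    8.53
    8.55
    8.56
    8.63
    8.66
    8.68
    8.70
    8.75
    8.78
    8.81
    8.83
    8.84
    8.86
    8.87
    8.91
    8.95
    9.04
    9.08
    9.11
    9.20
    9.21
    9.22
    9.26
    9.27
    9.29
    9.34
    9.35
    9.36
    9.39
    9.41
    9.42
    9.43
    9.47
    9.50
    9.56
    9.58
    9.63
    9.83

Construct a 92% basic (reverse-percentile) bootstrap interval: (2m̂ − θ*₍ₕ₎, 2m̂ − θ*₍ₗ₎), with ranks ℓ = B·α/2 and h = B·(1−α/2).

(8.32, 9.90)

Percentile endpoints at ranks 2 and 48: θ*₍2₎ = 8.00, θ*₍48₎ = 9.58.
Basic interval reflects these around m̂:
  lower = 2 × 8.95 − 9.58 = 8.32
  upper = 2 × 8.95 − 8.00 = 9.90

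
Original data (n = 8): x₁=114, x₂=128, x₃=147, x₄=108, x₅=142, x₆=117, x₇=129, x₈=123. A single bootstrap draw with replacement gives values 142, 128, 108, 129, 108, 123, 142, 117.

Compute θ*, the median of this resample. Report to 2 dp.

Sorted: 108, 108, 117, 123, 128, 129, 142, 142
Median = average of the two middle values = 125.50

θ* = 125.50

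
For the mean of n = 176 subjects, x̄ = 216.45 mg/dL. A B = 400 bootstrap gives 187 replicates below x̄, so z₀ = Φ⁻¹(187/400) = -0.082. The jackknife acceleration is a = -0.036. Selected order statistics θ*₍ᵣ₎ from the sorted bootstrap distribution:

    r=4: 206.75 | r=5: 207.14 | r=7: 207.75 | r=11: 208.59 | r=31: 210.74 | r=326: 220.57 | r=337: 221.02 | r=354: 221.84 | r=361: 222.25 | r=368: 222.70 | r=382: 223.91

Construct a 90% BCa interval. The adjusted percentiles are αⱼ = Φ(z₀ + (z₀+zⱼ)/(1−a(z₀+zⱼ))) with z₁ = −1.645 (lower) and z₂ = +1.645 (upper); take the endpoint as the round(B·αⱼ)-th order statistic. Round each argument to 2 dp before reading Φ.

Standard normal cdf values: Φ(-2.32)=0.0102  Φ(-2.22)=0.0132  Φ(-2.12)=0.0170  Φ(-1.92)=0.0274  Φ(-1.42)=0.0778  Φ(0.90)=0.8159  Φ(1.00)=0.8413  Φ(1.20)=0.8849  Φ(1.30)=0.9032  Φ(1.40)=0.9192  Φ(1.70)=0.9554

Lower: z₀ + z₁ = -0.082 + (-1.645) = -1.727; 1 − a(z₀+z₁) = 1 − (-0.036)(-1.727) = 0.9378; argument = -0.082 + (-1.727)/0.9378 = -1.9235 → -1.92.
α₁ = Φ(-1.92) = 0.0274; rank = round(400 × 0.0274) = 11; θ*₍11₎ = 208.59.
Upper: z₀ + z₂ = 1.563; 1 − a(z₀+z₂) = 1.0563; argument = 1.3977 → 1.40; α₂ = 0.9192; rank = 368; θ*₍368₎ = 222.70.

(208.59, 222.70)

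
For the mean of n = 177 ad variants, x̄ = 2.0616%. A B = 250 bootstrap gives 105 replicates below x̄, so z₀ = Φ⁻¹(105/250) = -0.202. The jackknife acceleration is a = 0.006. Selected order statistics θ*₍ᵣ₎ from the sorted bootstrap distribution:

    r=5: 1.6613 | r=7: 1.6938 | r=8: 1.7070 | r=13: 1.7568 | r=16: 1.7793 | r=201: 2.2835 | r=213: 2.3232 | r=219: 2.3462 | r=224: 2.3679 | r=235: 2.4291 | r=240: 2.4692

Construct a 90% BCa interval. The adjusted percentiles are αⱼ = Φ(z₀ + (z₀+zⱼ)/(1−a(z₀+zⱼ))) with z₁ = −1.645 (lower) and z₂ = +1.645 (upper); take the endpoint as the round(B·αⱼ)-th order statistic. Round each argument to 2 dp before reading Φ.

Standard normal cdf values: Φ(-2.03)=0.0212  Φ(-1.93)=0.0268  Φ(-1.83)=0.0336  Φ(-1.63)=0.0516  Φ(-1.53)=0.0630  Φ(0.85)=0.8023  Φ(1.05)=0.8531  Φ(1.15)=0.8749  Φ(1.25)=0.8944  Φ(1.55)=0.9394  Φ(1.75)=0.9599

Lower: z₀ + z₁ = -0.202 + (-1.645) = -1.847; 1 − a(z₀+z₁) = 1 − (0.006)(-1.847) = 1.0111; argument = -0.202 + (-1.847)/1.0111 = -2.0288 → -2.03.
α₁ = Φ(-2.03) = 0.0212; rank = round(250 × 0.0212) = 5; θ*₍5₎ = 1.6613.
Upper: z₀ + z₂ = 1.443; 1 − a(z₀+z₂) = 0.9913; argument = 1.2536 → 1.25; α₂ = 0.8944; rank = 224; θ*₍224₎ = 2.3679.

(1.6613, 2.3679)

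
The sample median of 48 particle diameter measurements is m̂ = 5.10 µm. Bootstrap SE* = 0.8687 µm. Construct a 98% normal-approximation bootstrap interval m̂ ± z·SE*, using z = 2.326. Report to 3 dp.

(3.079, 7.121)

Margin = 2.326 × 0.8687 = 2.0206
Interval: 5.10 ± 2.0206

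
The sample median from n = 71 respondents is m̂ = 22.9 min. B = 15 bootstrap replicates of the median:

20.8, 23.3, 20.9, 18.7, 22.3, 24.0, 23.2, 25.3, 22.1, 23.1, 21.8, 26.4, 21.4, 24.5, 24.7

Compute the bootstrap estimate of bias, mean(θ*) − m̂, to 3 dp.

bias = −0.067

mean(θ*) = (20.8 + 23.3 + 20.9 + 18.7 + 22.3 + 24.0 + 23.2 + 25.3 + 22.1 + 23.1 + 21.8 + 26.4 + 21.4 + 24.5 + 24.7) / 15 = 22.8333
bias = 22.8333 − 22.9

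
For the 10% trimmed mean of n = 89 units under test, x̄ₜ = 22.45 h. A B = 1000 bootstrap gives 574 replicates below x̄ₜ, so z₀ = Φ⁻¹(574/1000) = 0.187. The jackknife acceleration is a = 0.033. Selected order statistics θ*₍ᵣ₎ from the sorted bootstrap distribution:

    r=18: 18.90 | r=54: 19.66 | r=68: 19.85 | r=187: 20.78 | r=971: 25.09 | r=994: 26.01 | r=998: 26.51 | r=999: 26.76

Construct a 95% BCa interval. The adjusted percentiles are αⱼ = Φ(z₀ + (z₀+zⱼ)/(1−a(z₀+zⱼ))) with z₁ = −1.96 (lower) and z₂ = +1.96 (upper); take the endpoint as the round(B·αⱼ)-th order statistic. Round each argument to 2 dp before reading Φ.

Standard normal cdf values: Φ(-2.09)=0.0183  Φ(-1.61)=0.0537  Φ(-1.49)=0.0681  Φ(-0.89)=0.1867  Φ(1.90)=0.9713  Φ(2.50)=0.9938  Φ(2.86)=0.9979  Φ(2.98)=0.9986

Lower: z₀ + z₁ = 0.187 + (-1.960) = -1.773; 1 − a(z₀+z₁) = 1 − (0.033)(-1.773) = 1.0585; argument = 0.187 + (-1.773)/1.0585 = -1.4880 → -1.49.
α₁ = Φ(-1.49) = 0.0681; rank = round(1000 × 0.0681) = 68; θ*₍68₎ = 19.85.
Upper: z₀ + z₂ = 2.147; 1 − a(z₀+z₂) = 0.9291; argument = 2.4977 → 2.50; α₂ = 0.9938; rank = 994; θ*₍994₎ = 26.01.

(19.85, 26.01)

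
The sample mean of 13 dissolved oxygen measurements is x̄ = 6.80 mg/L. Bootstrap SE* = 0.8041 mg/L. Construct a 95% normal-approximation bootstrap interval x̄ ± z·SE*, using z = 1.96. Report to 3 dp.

Margin = 1.96 × 0.8041 = 1.5760
Interval: 6.80 ± 1.5760

(5.224, 8.376)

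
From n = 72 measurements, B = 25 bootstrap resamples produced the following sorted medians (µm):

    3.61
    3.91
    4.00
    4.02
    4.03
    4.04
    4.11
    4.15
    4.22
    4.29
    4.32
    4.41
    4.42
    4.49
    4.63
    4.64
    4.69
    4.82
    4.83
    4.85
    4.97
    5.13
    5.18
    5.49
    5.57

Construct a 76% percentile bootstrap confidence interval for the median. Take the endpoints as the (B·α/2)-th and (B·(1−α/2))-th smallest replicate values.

(4.00, 5.13)

α = 0.24; lower rank = 25 × 0.120 = 3; upper rank = 25 × 0.880 = 22.
The 3rd smallest replicate is 4.00; the 22nd is 5.13.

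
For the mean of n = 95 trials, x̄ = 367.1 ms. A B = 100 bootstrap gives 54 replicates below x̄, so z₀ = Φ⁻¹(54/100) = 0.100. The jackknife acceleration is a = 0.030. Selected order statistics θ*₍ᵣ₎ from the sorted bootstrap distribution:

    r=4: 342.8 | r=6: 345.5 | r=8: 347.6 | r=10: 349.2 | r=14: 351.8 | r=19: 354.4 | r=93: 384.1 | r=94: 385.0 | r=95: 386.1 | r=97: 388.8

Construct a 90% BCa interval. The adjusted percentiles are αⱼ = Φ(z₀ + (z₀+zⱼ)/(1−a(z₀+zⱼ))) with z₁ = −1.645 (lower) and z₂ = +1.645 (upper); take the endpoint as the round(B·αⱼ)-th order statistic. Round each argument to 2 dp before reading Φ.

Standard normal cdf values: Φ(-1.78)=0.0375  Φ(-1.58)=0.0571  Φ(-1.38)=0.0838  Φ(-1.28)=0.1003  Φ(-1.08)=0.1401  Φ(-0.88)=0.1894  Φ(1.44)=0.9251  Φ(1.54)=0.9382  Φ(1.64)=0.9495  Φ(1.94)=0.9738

(347.6, 388.8)

Lower: z₀ + z₁ = 0.100 + (-1.645) = -1.545; 1 − a(z₀+z₁) = 1 − (0.030)(-1.545) = 1.0463; argument = 0.100 + (-1.545)/1.0463 = -1.3766 → -1.38.
α₁ = Φ(-1.38) = 0.0838; rank = round(100 × 0.0838) = 8; θ*₍8₎ = 347.6.
Upper: z₀ + z₂ = 1.745; 1 − a(z₀+z₂) = 0.9476; argument = 1.9414 → 1.94; α₂ = 0.9738; rank = 97; θ*₍97₎ = 388.8.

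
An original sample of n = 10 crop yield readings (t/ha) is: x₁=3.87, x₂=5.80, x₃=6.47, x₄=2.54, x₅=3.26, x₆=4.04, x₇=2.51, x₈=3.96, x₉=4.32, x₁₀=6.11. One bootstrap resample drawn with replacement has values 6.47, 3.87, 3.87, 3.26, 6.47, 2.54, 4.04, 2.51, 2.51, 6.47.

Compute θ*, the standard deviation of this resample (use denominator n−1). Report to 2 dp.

Mean = 4.2010; sum of squared deviations = 25.0535
s² = 25.0535 / 9 = 2.7837
s = √2.7837 = 1.67

θ* = 1.67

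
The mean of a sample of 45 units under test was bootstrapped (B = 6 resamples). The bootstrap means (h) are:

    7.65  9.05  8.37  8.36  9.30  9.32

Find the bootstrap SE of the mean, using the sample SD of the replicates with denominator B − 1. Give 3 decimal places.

Bootstrap SE is the standard deviation of the 6 replicate means.
Mean of replicates: (7.65 + 9.05 + 8.37 + 8.36 + 9.30 + 9.32) / 6 = 52.0500 / 6 = 8.6750
Sum of squared deviations: (−1.0250)² + (+0.3750)² + (−0.3050)² + (−0.3150)² + (+0.6250)² + (+0.6450)² = 2.1902
Variance = 2.1902 / 5 = 0.4380
SE* = √0.4380

SE* = 0.662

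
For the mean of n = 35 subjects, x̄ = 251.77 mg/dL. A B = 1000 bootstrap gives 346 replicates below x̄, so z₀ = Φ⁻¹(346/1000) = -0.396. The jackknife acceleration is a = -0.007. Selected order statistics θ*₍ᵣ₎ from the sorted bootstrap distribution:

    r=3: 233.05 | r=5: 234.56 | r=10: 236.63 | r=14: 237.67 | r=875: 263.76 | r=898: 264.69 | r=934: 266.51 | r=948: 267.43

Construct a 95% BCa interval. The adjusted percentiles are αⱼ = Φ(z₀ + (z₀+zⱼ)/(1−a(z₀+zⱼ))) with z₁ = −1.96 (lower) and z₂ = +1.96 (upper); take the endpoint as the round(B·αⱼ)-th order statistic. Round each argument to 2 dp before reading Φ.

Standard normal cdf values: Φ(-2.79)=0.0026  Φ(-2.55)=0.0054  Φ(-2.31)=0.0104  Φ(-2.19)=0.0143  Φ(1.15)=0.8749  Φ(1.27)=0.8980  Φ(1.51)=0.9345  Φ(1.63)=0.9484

(233.05, 263.76)

Lower: z₀ + z₁ = -0.396 + (-1.960) = -2.356; 1 − a(z₀+z₁) = 1 − (-0.007)(-2.356) = 0.9835; argument = -0.396 + (-2.356)/0.9835 = -2.7915 → -2.79.
α₁ = Φ(-2.79) = 0.0026; rank = round(1000 × 0.0026) = 3; θ*₍3₎ = 233.05.
Upper: z₀ + z₂ = 1.564; 1 − a(z₀+z₂) = 1.0109; argument = 1.1511 → 1.15; α₂ = 0.8749; rank = 875; θ*₍875₎ = 263.76.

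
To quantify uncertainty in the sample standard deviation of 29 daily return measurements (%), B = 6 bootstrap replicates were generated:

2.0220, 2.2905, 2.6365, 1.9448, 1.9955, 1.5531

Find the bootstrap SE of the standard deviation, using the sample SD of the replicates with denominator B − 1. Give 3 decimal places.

Bootstrap SE is the standard deviation of the 6 replicate standard deviations.
Mean of replicates: (2.0220 + 2.2905 + 2.6365 + 1.9448 + 1.9955 + 1.5531) / 6 = 12.44240 / 6 = 2.07373
Sum of squared deviations: (−0.05173)² + (+0.21677)² + (+0.56277)² + (−0.12893)² + (−0.07823)² + (−0.52063)² = 0.66017
Variance = 0.66017 / 5 = 0.13203
SE* = √0.13203

SE* = 0.363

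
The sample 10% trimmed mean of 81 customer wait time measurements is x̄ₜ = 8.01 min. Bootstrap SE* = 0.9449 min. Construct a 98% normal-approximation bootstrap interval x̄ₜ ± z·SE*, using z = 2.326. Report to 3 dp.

Margin = 2.326 × 0.9449 = 2.1978
Interval: 8.01 ± 2.1978

(5.812, 10.208)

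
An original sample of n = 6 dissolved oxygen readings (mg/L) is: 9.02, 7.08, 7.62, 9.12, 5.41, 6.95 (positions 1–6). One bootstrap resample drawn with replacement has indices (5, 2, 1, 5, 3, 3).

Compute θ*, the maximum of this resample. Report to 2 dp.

Resample values: 5.41, 7.08, 9.02, 5.41, 7.62, 7.62.
Maximum = 9.02

θ* = 9.02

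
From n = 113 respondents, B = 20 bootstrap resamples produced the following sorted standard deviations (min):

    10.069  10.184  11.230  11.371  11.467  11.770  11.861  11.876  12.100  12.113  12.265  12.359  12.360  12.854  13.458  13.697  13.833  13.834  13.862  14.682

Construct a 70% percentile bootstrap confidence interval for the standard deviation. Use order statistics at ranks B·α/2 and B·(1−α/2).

α = 0.30; lower rank = 20 × 0.150 = 3; upper rank = 20 × 0.850 = 17.
The 3rd smallest replicate is 11.230; the 17th is 13.833.

(11.230, 13.833)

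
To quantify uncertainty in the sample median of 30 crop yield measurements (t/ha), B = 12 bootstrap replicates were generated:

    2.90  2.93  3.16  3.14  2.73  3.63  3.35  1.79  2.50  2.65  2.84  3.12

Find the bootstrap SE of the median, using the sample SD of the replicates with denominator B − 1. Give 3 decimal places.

SE* = 0.467

Bootstrap SE is the standard deviation of the 12 replicate medians.
Mean of replicates: (2.90 + 2.93 + 3.16 + 3.14 + 2.73 + 3.63 + 3.35 + 1.79 + 2.50 + 2.65 + 2.84 + 3.12) / 12 = 34.7400 / 12 = 2.8950
Sum of squared deviations: (+0.0050)² + (+0.0350)² + (+0.2650)² + (+0.2450)² + (−0.1650)² + (+0.7350)² + (+0.4550)² + (−1.1050)² + (−0.3950)² + (−0.2450)² + (−0.0550)² + (+0.2250)² = 2.3967
Variance = 2.3967 / 11 = 0.2179
SE* = √0.2179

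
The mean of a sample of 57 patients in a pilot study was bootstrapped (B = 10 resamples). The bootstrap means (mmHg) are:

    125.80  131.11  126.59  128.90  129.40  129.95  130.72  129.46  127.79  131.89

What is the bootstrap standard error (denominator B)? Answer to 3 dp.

SE* = 1.852

Bootstrap SE is the standard deviation of the 10 replicate means.
Mean of replicates: (125.80 + 131.11 + 126.59 + 128.90 + 129.40 + 129.95 + 130.72 + 129.46 + 127.79 + 131.89) / 10 = 1291.6100 / 10 = 129.1610
Sum of squared deviations: (−3.3610)² + (+1.9490)² + (−2.5710)² + (−0.2610)² + (+0.2390)² + (+0.7890)² + (+1.5590)² + (+0.2990)² + (−1.3710)² + (+2.7290)² = 34.2997
Variance = 34.2997 / 10 = 3.4300
SE* = √3.4300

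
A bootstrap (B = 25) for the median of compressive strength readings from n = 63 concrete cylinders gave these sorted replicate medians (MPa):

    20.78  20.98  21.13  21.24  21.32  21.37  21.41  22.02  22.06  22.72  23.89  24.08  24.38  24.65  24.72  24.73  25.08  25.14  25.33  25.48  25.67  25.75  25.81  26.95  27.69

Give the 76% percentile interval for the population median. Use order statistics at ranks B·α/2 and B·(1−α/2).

(21.13, 25.75)

α = 0.24; lower rank = 25 × 0.120 = 3; upper rank = 25 × 0.880 = 22.
The 3rd smallest replicate is 21.13; the 22nd is 25.75.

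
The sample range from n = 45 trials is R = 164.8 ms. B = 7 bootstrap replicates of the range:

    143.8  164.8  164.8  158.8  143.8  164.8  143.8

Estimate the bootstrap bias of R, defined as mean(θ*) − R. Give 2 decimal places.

mean(θ*) = (143.8 + 164.8 + 164.8 + 158.8 + 143.8 + 164.8 + 143.8) / 7 = 154.943
bias = 154.943 − 164.8

bias = −9.86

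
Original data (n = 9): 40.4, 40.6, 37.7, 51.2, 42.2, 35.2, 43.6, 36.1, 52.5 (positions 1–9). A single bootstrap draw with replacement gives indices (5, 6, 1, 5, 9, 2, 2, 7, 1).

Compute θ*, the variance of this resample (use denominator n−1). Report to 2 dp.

θ* = 21.02

Resample values: 42.2, 35.2, 40.4, 42.2, 52.5, 40.6, 40.6, 43.6, 40.4.
Mean = 41.9667; sum of squared deviations = 168.1600
s² = 168.1600 / 8 = 21.0200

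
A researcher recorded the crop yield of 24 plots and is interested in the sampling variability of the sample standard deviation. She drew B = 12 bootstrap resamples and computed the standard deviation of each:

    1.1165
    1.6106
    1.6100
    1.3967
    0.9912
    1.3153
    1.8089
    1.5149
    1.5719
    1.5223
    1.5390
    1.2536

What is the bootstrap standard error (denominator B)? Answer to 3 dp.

SE* = 0.222

Bootstrap SE is the standard deviation of the 12 replicate standard deviations.
Mean of replicates: (1.1165 + 1.6106 + 1.6100 + 1.3967 + 0.9912 + 1.3153 + 1.8089 + 1.5149 + 1.5719 + 1.5223 + 1.5390 + 1.2536) / 12 = 17.25090 / 12 = 1.43758
Sum of squared deviations: (−0.32107)² + (+0.17302)² + (+0.17243)² + (−0.04087)² + (−0.44638)² + (−0.12228)² + (+0.37132)² + (+0.07732)² + (+0.13433)² + (+0.08472)² + (+0.10142)² + (−0.18397)² = 0.59185
Variance = 0.59185 / 12 = 0.04932
SE* = √0.04932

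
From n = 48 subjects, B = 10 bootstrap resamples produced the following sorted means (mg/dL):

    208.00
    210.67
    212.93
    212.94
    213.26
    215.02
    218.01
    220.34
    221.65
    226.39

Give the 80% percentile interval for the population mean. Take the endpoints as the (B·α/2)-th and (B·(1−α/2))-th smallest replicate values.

α = 0.20; lower rank = 10 × 0.100 = 1; upper rank = 10 × 0.900 = 9.
The 1st smallest replicate is 208.00; the 9th is 221.65.

(208.00, 221.65)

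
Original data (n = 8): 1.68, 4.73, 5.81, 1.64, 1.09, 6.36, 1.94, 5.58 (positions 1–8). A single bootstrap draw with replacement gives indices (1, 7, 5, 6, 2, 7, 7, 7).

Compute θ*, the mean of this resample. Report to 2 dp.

θ* = 2.70

Resample values: 1.68, 1.94, 1.09, 6.36, 4.73, 1.94, 1.94, 1.94.
Mean = (1.68 + 1.94 + 1.09 + 6.36 + 4.73 + 1.94 + 1.94 + 1.94) / 8 = 21.620 / 8 = 2.70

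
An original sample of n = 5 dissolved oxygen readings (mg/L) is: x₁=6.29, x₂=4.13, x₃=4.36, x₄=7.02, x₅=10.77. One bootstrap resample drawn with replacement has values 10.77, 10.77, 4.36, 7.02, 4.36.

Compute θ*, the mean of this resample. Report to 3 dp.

θ* = 7.456

Mean = (10.77 + 10.77 + 4.36 + 7.02 + 4.36) / 5 = 37.280 / 5 = 7.456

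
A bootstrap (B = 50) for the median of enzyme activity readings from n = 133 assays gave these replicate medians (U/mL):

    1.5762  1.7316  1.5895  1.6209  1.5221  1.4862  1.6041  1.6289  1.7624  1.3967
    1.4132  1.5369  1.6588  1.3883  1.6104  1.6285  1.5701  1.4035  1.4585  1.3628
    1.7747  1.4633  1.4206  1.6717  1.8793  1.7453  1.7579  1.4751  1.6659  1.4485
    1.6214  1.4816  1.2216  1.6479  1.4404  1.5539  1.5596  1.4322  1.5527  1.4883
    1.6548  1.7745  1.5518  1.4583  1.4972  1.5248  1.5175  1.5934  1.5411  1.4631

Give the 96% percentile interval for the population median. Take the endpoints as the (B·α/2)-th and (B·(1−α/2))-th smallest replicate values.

Sorted replicates: 1.2216, 1.3628, 1.3883, 1.3967, 1.4035, 1.4132, 1.4206, 1.4322, 1.4404, 1.4485, 1.4583, 1.4585, 1.4631, 1.4633, 1.4751, 1.4816, 1.4862, 1.4883, 1.4972, 1.5175, 1.5221, 1.5248, 1.5369, 1.5411, 1.5518, 1.5527, 1.5539, 1.5596, 1.5701, 1.5762, 1.5895, 1.5934, 1.6041, 1.6104, 1.6209, 1.6214, 1.6285, 1.6289, 1.6479, 1.6548, 1.6588, 1.6659, 1.6717, 1.7316, 1.7453, 1.7579, 1.7624, 1.7745, 1.7747, 1.8793
α = 0.04; lower rank = 50 × 0.020 = 1; upper rank = 50 × 0.980 = 49.
The 1st smallest replicate is 1.2216; the 49th is 1.7747.

(1.2216, 1.7747)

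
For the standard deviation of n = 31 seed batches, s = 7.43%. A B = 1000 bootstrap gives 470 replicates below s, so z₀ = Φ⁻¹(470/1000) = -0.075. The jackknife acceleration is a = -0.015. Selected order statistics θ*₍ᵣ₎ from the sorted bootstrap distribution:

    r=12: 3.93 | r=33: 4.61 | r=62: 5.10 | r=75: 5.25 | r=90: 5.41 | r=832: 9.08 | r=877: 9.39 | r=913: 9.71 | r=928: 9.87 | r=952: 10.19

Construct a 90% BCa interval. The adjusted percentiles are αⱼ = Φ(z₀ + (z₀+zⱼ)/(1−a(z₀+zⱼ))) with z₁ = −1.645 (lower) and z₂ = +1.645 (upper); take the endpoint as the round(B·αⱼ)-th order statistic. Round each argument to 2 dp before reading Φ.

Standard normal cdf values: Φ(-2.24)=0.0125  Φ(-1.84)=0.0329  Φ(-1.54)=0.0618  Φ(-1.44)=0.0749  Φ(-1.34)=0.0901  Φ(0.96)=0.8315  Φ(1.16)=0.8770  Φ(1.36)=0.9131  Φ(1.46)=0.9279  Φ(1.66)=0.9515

(4.61, 9.87)

Lower: z₀ + z₁ = -0.075 + (-1.645) = -1.720; 1 − a(z₀+z₁) = 1 − (-0.015)(-1.720) = 0.9742; argument = -0.075 + (-1.720)/0.9742 = -1.8406 → -1.84.
α₁ = Φ(-1.84) = 0.0329; rank = round(1000 × 0.0329) = 33; θ*₍33₎ = 4.61.
Upper: z₀ + z₂ = 1.570; 1 − a(z₀+z₂) = 1.0235; argument = 1.4589 → 1.46; α₂ = 0.9279; rank = 928; θ*₍928₎ = 9.87.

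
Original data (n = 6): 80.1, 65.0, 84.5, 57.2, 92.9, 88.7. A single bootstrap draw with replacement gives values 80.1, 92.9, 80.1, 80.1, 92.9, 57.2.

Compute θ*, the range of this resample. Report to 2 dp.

θ* = 35.70

Range = 92.9 − 57.2 = 35.70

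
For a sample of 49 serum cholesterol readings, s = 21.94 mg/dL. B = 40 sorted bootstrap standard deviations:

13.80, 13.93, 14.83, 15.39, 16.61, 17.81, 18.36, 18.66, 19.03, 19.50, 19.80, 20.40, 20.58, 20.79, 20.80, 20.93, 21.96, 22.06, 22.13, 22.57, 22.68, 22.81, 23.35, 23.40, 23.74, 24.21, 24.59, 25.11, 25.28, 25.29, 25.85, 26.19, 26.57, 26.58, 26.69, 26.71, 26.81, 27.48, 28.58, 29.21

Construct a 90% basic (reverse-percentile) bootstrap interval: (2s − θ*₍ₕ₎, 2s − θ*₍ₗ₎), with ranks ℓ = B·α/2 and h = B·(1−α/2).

(16.40, 29.95)

Percentile endpoints at ranks 2 and 38: θ*₍2₎ = 13.93, θ*₍38₎ = 27.48.
Basic interval reflects these around s:
  lower = 2 × 21.94 − 27.48 = 16.40
  upper = 2 × 21.94 − 13.93 = 29.95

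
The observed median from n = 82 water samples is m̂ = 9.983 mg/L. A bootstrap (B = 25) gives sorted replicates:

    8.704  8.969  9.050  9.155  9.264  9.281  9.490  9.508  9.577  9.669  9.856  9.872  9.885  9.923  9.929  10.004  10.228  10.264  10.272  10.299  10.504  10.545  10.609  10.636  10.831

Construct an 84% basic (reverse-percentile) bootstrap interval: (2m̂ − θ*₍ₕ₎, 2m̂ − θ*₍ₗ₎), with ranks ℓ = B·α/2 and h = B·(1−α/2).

Percentile endpoints at ranks 2 and 23: θ*₍2₎ = 8.969, θ*₍23₎ = 10.609.
Basic interval reflects these around m̂:
  lower = 2 × 9.983 − 10.609 = 9.357
  upper = 2 × 9.983 − 8.969 = 10.997

(9.357, 10.997)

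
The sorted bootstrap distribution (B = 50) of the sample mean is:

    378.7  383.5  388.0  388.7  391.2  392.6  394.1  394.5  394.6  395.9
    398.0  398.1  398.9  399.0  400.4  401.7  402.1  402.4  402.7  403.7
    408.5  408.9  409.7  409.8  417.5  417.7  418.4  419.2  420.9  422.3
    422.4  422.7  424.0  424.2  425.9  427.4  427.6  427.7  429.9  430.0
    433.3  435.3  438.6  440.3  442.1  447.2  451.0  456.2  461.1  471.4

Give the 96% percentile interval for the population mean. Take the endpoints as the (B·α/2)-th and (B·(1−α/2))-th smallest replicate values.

α = 0.04; lower rank = 50 × 0.020 = 1; upper rank = 50 × 0.980 = 49.
The 1st smallest replicate is 378.7; the 49th is 461.1.

(378.7, 461.1)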